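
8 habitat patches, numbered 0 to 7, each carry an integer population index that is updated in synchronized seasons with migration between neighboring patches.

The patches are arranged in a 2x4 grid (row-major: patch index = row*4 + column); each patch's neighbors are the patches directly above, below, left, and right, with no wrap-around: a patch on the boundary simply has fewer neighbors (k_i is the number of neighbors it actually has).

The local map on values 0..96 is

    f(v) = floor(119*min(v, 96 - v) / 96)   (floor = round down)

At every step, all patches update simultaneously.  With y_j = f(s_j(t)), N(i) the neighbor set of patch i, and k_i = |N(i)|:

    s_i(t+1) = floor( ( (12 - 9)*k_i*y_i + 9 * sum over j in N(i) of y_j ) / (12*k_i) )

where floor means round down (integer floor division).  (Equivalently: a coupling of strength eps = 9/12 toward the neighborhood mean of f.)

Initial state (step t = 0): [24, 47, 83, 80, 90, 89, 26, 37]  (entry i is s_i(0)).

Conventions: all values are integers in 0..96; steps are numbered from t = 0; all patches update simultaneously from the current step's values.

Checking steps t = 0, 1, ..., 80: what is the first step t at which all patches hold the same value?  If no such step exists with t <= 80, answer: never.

Simulating step by step:
t=0: [24, 47, 83, 80, 90, 89, 26, 37]  (not all equal)
t=1: [31, 27, 31, 27, 15, 26, 25, 30]  (not all equal)
t=2: [28, 35, 33, 36, 30, 28, 34, 32]  (not all equal)
t=3: [38, 37, 42, 40, 34, 39, 38, 42]  (not all equal)
t=4: [44, 48, 48, 51, 46, 45, 49, 49]  (not all equal)
t=5: [57, 56, 57, 57, 55, 57, 57, 56]  (not all equal)
t=6: [49, 48, 48, 48, 48, 48, 48, 48]  (not all equal)
t=7: [58, 58, 59, 59, 58, 59, 59, 59]  (not all equal)
t=8: [47, 46, 45, 45, 46, 46, 45, 45]  (not all equal)
t=9: [57, 56, 55, 55, 57, 56, 55, 55]  (not all equal)
t=10: [48, 49, 49, 50, 48, 49, 49, 50]  (not all equal)
t=11: [58, 58, 57, 57, 58, 58, 57, 57]  (not all equal)
t=12: [47, 47, 47, 48, 47, 47, 47, 48]  (not all equal)
t=13: [58, 58, 58, 58, 58, 58, 58, 58]  (all equal)

Answer: 13
Key observation: Synchronization is absorbing here: once all patches are equal they stay equal, and step 13 is the first all-equal step.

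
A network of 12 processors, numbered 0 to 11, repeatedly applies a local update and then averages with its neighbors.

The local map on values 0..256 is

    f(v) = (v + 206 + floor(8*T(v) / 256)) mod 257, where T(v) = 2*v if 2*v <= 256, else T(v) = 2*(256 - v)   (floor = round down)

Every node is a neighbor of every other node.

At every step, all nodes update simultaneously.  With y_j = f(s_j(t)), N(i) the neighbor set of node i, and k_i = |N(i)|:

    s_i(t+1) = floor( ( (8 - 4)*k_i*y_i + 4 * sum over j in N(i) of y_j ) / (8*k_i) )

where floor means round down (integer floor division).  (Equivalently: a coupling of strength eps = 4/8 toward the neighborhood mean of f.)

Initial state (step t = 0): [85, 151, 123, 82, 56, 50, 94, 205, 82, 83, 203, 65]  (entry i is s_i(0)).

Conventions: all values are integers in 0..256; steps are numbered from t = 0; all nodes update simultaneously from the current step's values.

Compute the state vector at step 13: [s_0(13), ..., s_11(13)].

Answer: [60, 80, 80, 60, 80, 80, 60, 80, 60, 60, 80, 80]

Derivation:
t=0: [85, 151, 123, 82, 56, 50, 94, 205, 82, 83, 203, 65]
t=1: [50, 80, 68, 49, 36, 33, 54, 104, 49, 49, 103, 40]
t=2: [42, 57, 51, 42, 152, 151, 44, 68, 42, 42, 68, 154]
t=3: [187, 78, 75, 187, 122, 122, 188, 83, 187, 187, 83, 123]
t=4: [112, 62, 61, 112, 84, 84, 112, 65, 112, 112, 65, 84]
t=5: [54, 29, 29, 54, 40, 40, 54, 31, 54, 54, 31, 40]
t=6: [81, 185, 185, 81, 191, 191, 81, 186, 81, 81, 186, 191]
t=7: [68, 115, 115, 68, 118, 118, 68, 115, 68, 68, 115, 118]
t=8: [37, 60, 60, 37, 61, 61, 37, 60, 37, 37, 60, 61]
t=9: [171, 65, 65, 171, 65, 65, 171, 65, 171, 171, 65, 65]
t=10: [90, 42, 42, 90, 42, 42, 90, 42, 90, 90, 42, 42]
t=11: [109, 203, 203, 109, 203, 203, 109, 203, 109, 109, 203, 203]
t=12: [92, 134, 134, 92, 134, 134, 92, 134, 92, 92, 134, 134]
t=13: [60, 80, 80, 60, 80, 80, 60, 80, 60, 60, 80, 80]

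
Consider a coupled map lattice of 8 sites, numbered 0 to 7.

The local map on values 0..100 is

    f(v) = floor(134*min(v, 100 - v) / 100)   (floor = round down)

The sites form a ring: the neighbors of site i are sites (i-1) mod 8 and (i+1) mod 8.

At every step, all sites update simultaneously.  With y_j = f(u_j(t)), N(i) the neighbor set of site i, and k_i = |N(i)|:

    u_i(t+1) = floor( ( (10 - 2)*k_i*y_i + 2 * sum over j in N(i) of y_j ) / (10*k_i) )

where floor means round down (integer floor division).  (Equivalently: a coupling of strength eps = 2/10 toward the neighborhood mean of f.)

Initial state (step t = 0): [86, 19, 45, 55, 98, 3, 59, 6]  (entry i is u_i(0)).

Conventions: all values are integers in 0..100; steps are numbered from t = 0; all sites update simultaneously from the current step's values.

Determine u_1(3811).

Answer: u_1(3811) = 48
Key observation: The state at step 33, [49, 48, 48, 48, 49, 64, 64, 57], reappears at step 41: the system is in a cycle of period 8 from step 33 on.  Therefore the state at step 3811 equals the state at step 33 + ((3811 - 33) mod 8) = 35, which is [49, 48, 48, 48, 50, 63, 63, 57].

Derivation:
t=0: [86, 19, 45, 55, 98, 3, 59, 6]
t=1: [17, 27, 56, 54, 8, 8, 44, 13]
t=2: [22, 36, 56, 55, 15, 14, 49, 21]
t=3: [30, 47, 57, 55, 23, 22, 56, 31]
t=4: [42, 59, 57, 56, 32, 32, 53, 42]
t=5: [55, 54, 56, 56, 43, 44, 59, 56]
t=6: [59, 60, 58, 57, 57, 57, 54, 57]
t=7: [54, 53, 55, 56, 57, 57, 60, 57]
t=8: [60, 61, 60, 58, 57, 56, 53, 57]
t=9: [53, 52, 53, 55, 57, 58, 61, 57]
t=10: [61, 63, 62, 59, 57, 55, 52, 57]
t=11: [52, 49, 50, 53, 57, 60, 62, 57]
t=12: [63, 65, 66, 62, 57, 53, 51, 57]
t=13: [49, 46, 45, 50, 56, 61, 63, 57]
t=14: [63, 61, 60, 65, 58, 52, 50, 57]
t=15: [50, 51, 52, 47, 55, 63, 65, 57]
t=16: [65, 65, 63, 62, 59, 49, 47, 56]
t=17: [47, 46, 48, 50, 54, 63, 61, 57]
t=18: [61, 61, 64, 66, 60, 50, 52, 57]
t=19: [52, 51, 48, 46, 53, 65, 63, 57]
t=20: [63, 64, 63, 61, 60, 47, 49, 56]
t=21: [49, 48, 49, 51, 53, 61, 64, 57]
t=22: [64, 64, 64, 64, 61, 52, 49, 56]
t=23: [49, 48, 48, 48, 52, 62, 64, 57]
t=24: [64, 64, 64, 64, 62, 51, 49, 56]
t=25: [49, 48, 48, 48, 51, 63, 64, 57]
t=26: [64, 64, 64, 64, 63, 50, 49, 56]
t=27: [49, 48, 48, 48, 50, 65, 64, 57]
t=28: [64, 64, 64, 64, 64, 48, 48, 56]
t=29: [49, 48, 48, 48, 49, 62, 63, 57]
t=30: [64, 64, 64, 64, 63, 51, 49, 57]
t=31: [48, 48, 48, 48, 50, 63, 64, 56]
t=32: [63, 64, 64, 64, 64, 50, 49, 57]
t=33: [49, 48, 48, 48, 49, 64, 64, 57]
t=34: [64, 64, 64, 64, 63, 49, 48, 56]
t=35: [49, 48, 48, 48, 50, 63, 63, 57]
t=36: [64, 64, 64, 64, 64, 50, 49, 57]
t=37: [48, 48, 48, 48, 49, 64, 64, 56]
t=38: [63, 64, 64, 64, 63, 49, 49, 57]
t=39: [49, 48, 48, 48, 50, 63, 64, 57]
t=40: [64, 64, 64, 64, 64, 50, 49, 56]
t=41: [49, 48, 48, 48, 49, 64, 64, 57]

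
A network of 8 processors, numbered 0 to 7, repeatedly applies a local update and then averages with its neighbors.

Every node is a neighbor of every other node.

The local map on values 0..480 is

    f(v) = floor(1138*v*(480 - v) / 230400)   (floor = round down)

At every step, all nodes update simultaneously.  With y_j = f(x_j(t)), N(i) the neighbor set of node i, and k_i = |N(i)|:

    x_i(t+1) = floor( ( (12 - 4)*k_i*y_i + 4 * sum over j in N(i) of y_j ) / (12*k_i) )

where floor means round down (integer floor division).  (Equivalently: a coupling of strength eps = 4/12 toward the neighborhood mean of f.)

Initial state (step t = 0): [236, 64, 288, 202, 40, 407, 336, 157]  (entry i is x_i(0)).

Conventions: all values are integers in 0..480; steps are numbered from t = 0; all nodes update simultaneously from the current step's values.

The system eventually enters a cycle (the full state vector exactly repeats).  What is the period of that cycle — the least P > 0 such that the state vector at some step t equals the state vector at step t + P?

Answer: 1
Key observation: The state at step 6, [277, 277, 277, 277, 277, 277, 277, 277], reappears at step 7 — and no state repeats earlier — so the cycle the system enters has period 1.

Derivation:
t=0: [236, 64, 288, 202, 40, 407, 336, 157]
t=1: [256, 161, 249, 251, 133, 170, 227, 235]
t=2: [277, 259, 278, 277, 243, 263, 277, 278]
t=3: [277, 280, 277, 277, 282, 280, 277, 277]
t=4: [276, 276, 276, 276, 275, 276, 276, 276]
t=5: [278, 278, 278, 278, 278, 278, 278, 278]
t=6: [277, 277, 277, 277, 277, 277, 277, 277]
t=7: [277, 277, 277, 277, 277, 277, 277, 277]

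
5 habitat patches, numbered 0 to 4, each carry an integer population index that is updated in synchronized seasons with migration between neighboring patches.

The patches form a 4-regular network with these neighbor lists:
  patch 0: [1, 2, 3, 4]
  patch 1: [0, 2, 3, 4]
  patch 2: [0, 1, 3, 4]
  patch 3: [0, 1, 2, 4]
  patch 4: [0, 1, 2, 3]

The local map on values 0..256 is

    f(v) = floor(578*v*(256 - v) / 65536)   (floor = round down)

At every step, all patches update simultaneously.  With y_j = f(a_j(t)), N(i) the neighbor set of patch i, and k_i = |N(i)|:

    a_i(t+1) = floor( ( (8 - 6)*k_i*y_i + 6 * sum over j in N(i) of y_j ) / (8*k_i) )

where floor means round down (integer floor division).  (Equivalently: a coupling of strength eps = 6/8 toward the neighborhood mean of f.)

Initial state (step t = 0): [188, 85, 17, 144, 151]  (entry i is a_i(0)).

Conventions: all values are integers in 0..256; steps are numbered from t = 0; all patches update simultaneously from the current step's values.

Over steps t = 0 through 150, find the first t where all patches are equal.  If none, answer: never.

Answer: 2
Key observation: Synchronization is absorbing here: once all patches are equal they stay equal, and step 2 is the first all-equal step.

Derivation:
t=0: [188, 85, 17, 144, 151]  (not all equal)
t=1: [111, 112, 106, 113, 112]  (not all equal)
t=2: [141, 141, 141, 141, 141]  (all equal)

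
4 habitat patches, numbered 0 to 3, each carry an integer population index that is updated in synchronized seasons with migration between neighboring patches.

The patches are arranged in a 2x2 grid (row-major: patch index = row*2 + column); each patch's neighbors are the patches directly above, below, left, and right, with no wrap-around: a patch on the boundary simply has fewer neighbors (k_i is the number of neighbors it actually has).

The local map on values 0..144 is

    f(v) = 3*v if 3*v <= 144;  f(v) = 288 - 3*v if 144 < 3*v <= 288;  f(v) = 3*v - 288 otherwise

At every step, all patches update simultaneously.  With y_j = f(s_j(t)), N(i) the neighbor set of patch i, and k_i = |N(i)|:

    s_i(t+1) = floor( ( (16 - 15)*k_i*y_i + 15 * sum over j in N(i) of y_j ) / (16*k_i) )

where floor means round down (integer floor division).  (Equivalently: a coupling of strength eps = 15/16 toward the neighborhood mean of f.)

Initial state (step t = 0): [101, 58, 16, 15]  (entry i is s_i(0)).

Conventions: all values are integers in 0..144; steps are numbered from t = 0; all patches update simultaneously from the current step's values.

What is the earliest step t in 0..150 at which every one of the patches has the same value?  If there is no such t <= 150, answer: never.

Answer: 4
Key observation: Synchronization is absorbing here: once all patches are equal they stay equal, and step 4 is the first all-equal step.

Derivation:
t=0: [101, 58, 16, 15]  (not all equal)
t=1: [76, 35, 31, 78]  (not all equal)
t=2: [96, 60, 59, 96]  (not all equal)
t=3: [102, 6, 6, 102]  (not all equal)
t=4: [18, 18, 18, 18]  (all equal)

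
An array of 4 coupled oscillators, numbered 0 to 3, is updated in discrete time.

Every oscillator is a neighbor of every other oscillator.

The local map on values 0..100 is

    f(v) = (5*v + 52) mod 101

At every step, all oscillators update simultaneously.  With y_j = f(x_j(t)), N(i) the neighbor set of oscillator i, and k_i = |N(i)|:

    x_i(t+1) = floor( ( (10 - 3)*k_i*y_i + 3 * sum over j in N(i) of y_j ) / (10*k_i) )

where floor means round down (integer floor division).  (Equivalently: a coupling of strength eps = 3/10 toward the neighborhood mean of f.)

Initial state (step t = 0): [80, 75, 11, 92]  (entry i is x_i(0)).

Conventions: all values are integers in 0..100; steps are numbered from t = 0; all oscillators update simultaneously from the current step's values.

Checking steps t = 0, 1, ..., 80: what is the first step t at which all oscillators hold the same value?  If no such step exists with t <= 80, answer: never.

Answer: 21
Key observation: Synchronization is absorbing here: once all oscillators are equal they stay equal, and step 21 is the first all-equal step.

Derivation:
t=0: [80, 75, 11, 92]  (not all equal)
t=1: [37, 22, 12, 12]  (not all equal)
t=2: [32, 48, 18, 18]  (not all equal)
t=3: [24, 72, 42, 42]  (not all equal)
t=4: [62, 24, 55, 55]  (not all equal)
t=5: [53, 60, 32, 32]  (not all equal)
t=6: [16, 37, 14, 14]  (not all equal)
t=7: [29, 31, 23, 23]  (not all equal)
t=8: [80, 26, 62, 62]  (not all equal)
t=9: [53, 73, 60, 60]  (not all equal)
t=10: [20, 20, 41, 41]  (not all equal)
t=11: [51, 51, 54, 54]  (not all equal)
t=12: [7, 7, 16, 16]  (not all equal)
t=13: [75, 75, 42, 42]  (not all equal)
t=14: [30, 30, 52, 52]  (not all equal)
t=15: [1, 1, 7, 7]  (not all equal)
t=16: [63, 63, 81, 81]  (not all equal)
t=17: [61, 61, 55, 55]  (not all equal)
t=18: [48, 48, 30, 30]  (not all equal)
t=19: [72, 72, 18, 18]  (not all equal)
t=20: [14, 14, 34, 34]  (not all equal)
t=21: [20, 20, 20, 20]  (all equal)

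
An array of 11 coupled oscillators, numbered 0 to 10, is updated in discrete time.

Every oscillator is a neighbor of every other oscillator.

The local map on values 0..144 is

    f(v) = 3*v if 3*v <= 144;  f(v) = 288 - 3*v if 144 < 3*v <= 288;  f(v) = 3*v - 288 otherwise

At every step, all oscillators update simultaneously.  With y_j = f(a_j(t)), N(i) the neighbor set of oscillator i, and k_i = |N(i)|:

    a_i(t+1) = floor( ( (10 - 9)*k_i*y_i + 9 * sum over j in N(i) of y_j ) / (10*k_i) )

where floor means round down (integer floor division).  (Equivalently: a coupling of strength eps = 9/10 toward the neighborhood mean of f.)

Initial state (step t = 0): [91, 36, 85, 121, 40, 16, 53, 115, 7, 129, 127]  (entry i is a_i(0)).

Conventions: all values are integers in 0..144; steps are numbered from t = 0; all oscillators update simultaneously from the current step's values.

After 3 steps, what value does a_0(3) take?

Answer: a_0(3) = 75

Derivation:
t=0: [91, 36, 85, 121, 40, 16, 53, 115, 7, 129, 127]
t=1: [71, 72, 72, 72, 73, 72, 73, 72, 72, 72, 72]
t=2: [71, 71, 71, 71, 71, 71, 71, 71, 71, 71, 71]
t=3: [75, 75, 75, 75, 75, 75, 75, 75, 75, 75, 75]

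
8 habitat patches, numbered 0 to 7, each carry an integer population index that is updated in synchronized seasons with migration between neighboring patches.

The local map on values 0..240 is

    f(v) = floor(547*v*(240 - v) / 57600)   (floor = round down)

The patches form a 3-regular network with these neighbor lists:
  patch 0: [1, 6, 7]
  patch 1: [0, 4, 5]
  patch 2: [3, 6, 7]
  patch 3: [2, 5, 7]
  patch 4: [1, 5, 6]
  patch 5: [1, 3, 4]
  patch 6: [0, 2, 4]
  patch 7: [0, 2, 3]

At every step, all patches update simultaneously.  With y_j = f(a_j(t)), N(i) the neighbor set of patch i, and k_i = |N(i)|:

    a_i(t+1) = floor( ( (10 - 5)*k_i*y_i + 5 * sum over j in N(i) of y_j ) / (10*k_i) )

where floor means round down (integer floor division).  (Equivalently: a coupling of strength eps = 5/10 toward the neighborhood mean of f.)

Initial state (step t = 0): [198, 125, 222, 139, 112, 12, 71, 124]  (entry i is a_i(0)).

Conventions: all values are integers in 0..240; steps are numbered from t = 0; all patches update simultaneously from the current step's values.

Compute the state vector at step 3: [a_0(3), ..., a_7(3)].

Simulating step by step:
t=0: [198, 125, 222, 139, 112, 12, 71, 124]
t=1: [103, 107, 82, 99, 113, 80, 98, 109]
t=2: [134, 132, 128, 129, 132, 127, 131, 132]
t=3: [134, 135, 135, 135, 135, 135, 135, 135]

Answer: [134, 135, 135, 135, 135, 135, 135, 135]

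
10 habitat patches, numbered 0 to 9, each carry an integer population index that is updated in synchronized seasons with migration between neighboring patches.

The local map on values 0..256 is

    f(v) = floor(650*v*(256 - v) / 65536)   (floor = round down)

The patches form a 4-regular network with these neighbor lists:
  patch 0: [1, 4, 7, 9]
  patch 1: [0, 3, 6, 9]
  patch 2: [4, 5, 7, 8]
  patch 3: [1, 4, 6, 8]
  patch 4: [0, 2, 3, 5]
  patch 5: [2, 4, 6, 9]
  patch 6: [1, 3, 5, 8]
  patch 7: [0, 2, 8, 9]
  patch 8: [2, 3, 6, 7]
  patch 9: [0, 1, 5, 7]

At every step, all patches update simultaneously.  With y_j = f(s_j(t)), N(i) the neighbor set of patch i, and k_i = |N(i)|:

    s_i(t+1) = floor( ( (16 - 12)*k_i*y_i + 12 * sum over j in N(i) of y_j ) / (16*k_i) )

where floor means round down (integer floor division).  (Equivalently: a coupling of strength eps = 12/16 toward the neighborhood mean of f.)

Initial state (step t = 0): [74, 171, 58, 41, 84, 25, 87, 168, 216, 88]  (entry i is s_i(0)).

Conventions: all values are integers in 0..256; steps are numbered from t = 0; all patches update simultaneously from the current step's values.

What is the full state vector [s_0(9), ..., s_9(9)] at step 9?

Simulating step by step:
t=0: [74, 171, 58, 41, 84, 25, 87, 168, 216, 88]
t=1: [141, 131, 109, 118, 108, 116, 106, 125, 113, 126]
t=2: [160, 160, 159, 159, 159, 159, 160, 160, 159, 161]
t=3: [151, 151, 152, 152, 152, 151, 152, 151, 152, 151]
t=4: [156, 156, 156, 156, 156, 156, 156, 156, 156, 157]
t=5: [154, 154, 154, 154, 154, 154, 154, 154, 154, 154]
t=6: [155, 155, 155, 155, 155, 155, 155, 155, 155, 155]
t=7: [155, 155, 155, 155, 155, 155, 155, 155, 155, 155]
t=8: [155, 155, 155, 155, 155, 155, 155, 155, 155, 155]
t=9: [155, 155, 155, 155, 155, 155, 155, 155, 155, 155]

Answer: [155, 155, 155, 155, 155, 155, 155, 155, 155, 155]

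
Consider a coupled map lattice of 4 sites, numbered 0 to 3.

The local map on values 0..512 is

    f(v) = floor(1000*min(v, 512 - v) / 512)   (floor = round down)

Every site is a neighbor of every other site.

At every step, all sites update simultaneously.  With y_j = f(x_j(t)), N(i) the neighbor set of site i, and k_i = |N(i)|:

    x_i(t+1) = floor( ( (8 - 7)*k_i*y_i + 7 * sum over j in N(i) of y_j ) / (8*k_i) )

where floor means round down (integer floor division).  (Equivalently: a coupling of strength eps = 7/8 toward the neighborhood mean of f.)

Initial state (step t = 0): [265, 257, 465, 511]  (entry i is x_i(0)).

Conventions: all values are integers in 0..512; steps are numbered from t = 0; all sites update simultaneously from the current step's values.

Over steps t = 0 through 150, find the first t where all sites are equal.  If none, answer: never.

Answer: 5
Key observation: Synchronization is absorbing here: once all sites are equal they stay equal, and step 5 is the first all-equal step.

Derivation:
t=0: [265, 257, 465, 511]  (not all equal)
t=1: [232, 229, 297, 312]  (not all equal)
t=2: [422, 423, 428, 433]  (not all equal)
t=3: [165, 165, 166, 168]  (not all equal)
t=4: [324, 324, 324, 323]  (not all equal)
t=5: [367, 367, 367, 367]  (all equal)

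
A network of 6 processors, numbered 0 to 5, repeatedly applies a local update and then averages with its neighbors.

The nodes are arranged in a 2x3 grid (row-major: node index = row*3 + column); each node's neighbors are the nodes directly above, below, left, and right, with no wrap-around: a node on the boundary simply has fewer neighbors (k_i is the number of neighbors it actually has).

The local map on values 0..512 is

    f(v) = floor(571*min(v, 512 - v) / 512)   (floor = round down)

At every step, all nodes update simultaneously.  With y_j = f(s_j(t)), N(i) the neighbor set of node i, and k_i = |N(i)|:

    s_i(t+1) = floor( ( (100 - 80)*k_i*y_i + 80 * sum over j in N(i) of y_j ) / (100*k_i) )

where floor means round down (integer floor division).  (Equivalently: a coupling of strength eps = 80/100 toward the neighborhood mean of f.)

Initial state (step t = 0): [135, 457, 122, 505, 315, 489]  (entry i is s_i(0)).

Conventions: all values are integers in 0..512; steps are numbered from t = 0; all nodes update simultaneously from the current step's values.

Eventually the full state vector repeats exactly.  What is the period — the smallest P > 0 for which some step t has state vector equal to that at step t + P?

Answer: 4
Key observation: The state at step 21, [284, 284, 284, 284, 284, 284], reappears at step 25 — and no state repeats earlier — so the cycle the system enters has period 4.

Derivation:
t=0: [135, 457, 122, 505, 315, 489]
t=1: [57, 146, 61, 149, 68, 147]
t=2: [143, 87, 143, 88, 145, 89]
t=3: [109, 147, 110, 147, 110, 147]
t=4: [154, 129, 154, 129, 154, 130]
t=5: [148, 165, 149, 165, 148, 165]
t=6: [180, 169, 180, 168, 180, 169]
t=7: [190, 197, 190, 197, 190, 197]
t=8: [217, 212, 217, 212, 217, 212]
t=9: [237, 240, 237, 240, 237, 240]
t=10: [266, 264, 266, 264, 266, 264]
t=11: [275, 274, 275, 274, 275, 274]
t=12: [264, 264, 264, 264, 264, 264]
t=13: [276, 276, 276, 276, 276, 276]
t=14: [263, 263, 263, 263, 263, 263]
t=15: [277, 277, 277, 277, 277, 277]
t=16: [262, 262, 262, 262, 262, 262]
t=17: [278, 278, 278, 278, 278, 278]
t=18: [260, 260, 260, 260, 260, 260]
t=19: [281, 281, 281, 281, 281, 281]
t=20: [257, 257, 257, 257, 257, 257]
t=21: [284, 284, 284, 284, 284, 284]
t=22: [254, 254, 254, 254, 254, 254]
t=23: [283, 283, 283, 283, 283, 283]
t=24: [255, 255, 255, 255, 255, 255]
t=25: [284, 284, 284, 284, 284, 284]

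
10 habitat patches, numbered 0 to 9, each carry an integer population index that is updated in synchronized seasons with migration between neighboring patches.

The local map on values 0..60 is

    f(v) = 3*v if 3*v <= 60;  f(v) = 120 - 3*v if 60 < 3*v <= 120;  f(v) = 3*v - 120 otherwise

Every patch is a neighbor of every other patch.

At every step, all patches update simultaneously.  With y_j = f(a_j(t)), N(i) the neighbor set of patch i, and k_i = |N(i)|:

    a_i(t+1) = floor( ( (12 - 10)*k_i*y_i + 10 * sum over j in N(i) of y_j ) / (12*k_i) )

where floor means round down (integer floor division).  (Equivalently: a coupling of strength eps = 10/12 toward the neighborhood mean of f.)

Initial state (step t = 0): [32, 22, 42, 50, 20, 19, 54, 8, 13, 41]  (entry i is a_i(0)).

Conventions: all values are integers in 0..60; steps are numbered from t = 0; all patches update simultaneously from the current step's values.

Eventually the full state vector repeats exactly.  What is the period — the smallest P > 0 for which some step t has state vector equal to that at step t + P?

Simulating step by step:
t=0: [32, 22, 42, 50, 20, 19, 54, 8, 13, 41]
t=1: [33, 35, 31, 33, 35, 35, 34, 33, 34, 31]
t=2: [19, 19, 20, 19, 19, 19, 19, 19, 19, 20]
t=3: [57, 57, 57, 57, 57, 57, 57, 57, 57, 57]
t=4: [51, 51, 51, 51, 51, 51, 51, 51, 51, 51]
t=5: [33, 33, 33, 33, 33, 33, 33, 33, 33, 33]
t=6: [21, 21, 21, 21, 21, 21, 21, 21, 21, 21]
t=7: [57, 57, 57, 57, 57, 57, 57, 57, 57, 57]

Answer: 4
Key observation: The state at step 3, [57, 57, 57, 57, 57, 57, 57, 57, 57, 57], reappears at step 7 — and no state repeats earlier — so the cycle the system enters has period 4.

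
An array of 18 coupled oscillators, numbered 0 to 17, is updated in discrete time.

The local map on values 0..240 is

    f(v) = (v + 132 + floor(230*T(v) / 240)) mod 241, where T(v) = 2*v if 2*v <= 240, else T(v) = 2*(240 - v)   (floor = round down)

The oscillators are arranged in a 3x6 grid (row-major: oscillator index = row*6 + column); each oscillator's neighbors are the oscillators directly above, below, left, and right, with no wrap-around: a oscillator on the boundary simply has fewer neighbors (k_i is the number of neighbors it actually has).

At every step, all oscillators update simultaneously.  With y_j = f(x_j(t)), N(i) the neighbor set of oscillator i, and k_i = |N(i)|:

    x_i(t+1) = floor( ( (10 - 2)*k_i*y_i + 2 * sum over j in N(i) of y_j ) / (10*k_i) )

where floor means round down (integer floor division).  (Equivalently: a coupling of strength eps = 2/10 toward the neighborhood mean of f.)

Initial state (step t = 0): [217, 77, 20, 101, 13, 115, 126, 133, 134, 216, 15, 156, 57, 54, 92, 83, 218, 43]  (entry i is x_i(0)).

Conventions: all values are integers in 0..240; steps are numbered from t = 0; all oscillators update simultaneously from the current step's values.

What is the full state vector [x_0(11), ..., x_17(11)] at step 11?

Simulating step by step:
t=0: [217, 77, 20, 101, 13, 115, 126, 133, 134, 216, 15, 156, 57, 54, 92, 83, 218, 43]
t=1: [156, 130, 187, 182, 174, 218, 217, 214, 218, 158, 174, 194, 73, 68, 154, 137, 142, 48]
t=2: [204, 220, 180, 185, 187, 157, 152, 154, 158, 202, 192, 163, 106, 102, 198, 222, 205, 64]
t=3: [167, 156, 184, 180, 180, 203, 207, 204, 201, 167, 175, 191, 199, 188, 171, 150, 157, 98]
t=4: [194, 202, 182, 186, 184, 167, 164, 166, 169, 195, 190, 175, 168, 177, 192, 210, 204, 179]
t=5: [174, 169, 183, 179, 182, 194, 197, 195, 193, 173, 176, 189, 196, 188, 176, 160, 165, 184]
t=6: [189, 193, 183, 186, 183, 174, 171, 173, 176, 191, 188, 177, 171, 177, 188, 201, 197, 183]
t=7: [178, 176, 182, 180, 183, 189, 192, 190, 187, 175, 178, 187, 193, 188, 178, 167, 171, 182]
t=8: [186, 187, 184, 185, 183, 177, 175, 176, 180, 189, 186, 179, 174, 178, 186, 195, 193, 184]
t=9: [180, 179, 182, 180, 183, 187, 189, 188, 185, 177, 180, 185, 190, 186, 180, 173, 174, 181]
t=10: [185, 185, 184, 185, 183, 179, 177, 178, 181, 187, 185, 181, 176, 180, 185, 191, 190, 185]
t=11: [181, 181, 182, 181, 182, 185, 187, 186, 184, 179, 180, 184, 188, 185, 181, 175, 176, 180]

Answer: [181, 181, 182, 181, 182, 185, 187, 186, 184, 179, 180, 184, 188, 185, 181, 175, 176, 180]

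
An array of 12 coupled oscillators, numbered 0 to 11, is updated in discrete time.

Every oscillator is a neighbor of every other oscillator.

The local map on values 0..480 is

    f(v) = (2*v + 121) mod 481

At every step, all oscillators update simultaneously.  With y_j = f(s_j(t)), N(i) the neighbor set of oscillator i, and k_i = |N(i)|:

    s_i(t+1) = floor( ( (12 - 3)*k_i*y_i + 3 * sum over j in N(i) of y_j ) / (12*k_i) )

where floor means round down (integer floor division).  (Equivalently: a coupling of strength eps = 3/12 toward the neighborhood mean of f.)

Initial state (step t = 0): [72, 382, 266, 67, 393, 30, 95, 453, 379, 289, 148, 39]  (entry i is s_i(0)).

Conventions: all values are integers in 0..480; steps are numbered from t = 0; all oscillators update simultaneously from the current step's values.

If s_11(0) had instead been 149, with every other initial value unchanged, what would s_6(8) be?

Answer: s_6(8) = 417
Key observation: This trace re-runs the system from the modified initial state.

Derivation:
t=0: [72, 382, 266, 67, 393, 30, 95, 453, 379, 289, 148, 149]
t=1: [272, 374, 205, 265, 390, 211, 306, 127, 369, 238, 383, 384]
t=2: [206, 355, 109, 196, 378, 118, 256, 345, 347, 157, 368, 369]
t=3: [118, 334, 326, 103, 368, 339, 190, 320, 323, 396, 353, 355]
t=4: [343, 307, 296, 321, 357, 315, 98, 287, 291, 398, 335, 338]
t=5: [317, 265, 249, 285, 337, 276, 310, 235, 241, 397, 305, 310]
t=6: [261, 185, 162, 214, 290, 201, 251, 142, 150, 377, 243, 251]
t=7: [176, 65, 382, 108, 218, 89, 161, 353, 364, 345, 150, 161]
t=8: [439, 277, 389, 340, 150, 312, 417, 346, 362, 335, 401, 417]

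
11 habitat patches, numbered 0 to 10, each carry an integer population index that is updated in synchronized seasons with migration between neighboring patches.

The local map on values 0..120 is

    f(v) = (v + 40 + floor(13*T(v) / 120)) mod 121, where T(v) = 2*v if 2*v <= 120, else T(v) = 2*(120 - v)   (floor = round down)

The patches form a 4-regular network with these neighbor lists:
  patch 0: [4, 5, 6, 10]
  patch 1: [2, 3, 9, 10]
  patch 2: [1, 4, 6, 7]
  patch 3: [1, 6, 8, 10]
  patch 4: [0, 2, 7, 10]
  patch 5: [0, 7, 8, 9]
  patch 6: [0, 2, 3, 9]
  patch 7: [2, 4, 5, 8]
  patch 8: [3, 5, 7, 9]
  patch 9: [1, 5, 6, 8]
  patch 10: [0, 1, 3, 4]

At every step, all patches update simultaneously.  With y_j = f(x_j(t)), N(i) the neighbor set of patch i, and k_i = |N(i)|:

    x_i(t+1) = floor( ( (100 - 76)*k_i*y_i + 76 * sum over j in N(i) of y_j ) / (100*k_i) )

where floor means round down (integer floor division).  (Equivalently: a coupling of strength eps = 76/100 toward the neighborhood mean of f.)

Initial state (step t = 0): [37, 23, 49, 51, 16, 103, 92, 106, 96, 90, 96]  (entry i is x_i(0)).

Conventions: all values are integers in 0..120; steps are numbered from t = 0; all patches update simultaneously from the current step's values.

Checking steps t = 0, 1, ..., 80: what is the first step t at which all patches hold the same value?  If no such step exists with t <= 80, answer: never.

Simulating step by step:
t=0: [37, 23, 49, 51, 16, 103, 92, 106, 96, 90, 96]  (not all equal)
t=1: [43, 60, 56, 48, 58, 34, 61, 45, 37, 28, 64]  (not all equal)
t=2: [101, 102, 107, 104, 104, 84, 97, 95, 86, 92, 106]  (not all equal)
t=3: [21, 24, 23, 22, 25, 16, 22, 19, 16, 16, 25]  (not all equal)
t=4: [65, 66, 67, 66, 67, 60, 64, 63, 61, 62, 68]  (not all equal)
t=5: [116, 117, 116, 116, 117, 114, 116, 115, 114, 114, 117]  (not all equal)
t=6: [35, 35, 35, 35, 35, 34, 34, 34, 34, 34, 35]  (not all equal)
t=7: [81, 81, 81, 81, 81, 81, 81, 81, 81, 81, 82]  (not all equal)
t=8: [8, 8, 8, 8, 8, 8, 8, 8, 8, 8, 8]  (all equal)

Answer: 8
Key observation: Synchronization is absorbing here: once all patches are equal they stay equal, and step 8 is the first all-equal step.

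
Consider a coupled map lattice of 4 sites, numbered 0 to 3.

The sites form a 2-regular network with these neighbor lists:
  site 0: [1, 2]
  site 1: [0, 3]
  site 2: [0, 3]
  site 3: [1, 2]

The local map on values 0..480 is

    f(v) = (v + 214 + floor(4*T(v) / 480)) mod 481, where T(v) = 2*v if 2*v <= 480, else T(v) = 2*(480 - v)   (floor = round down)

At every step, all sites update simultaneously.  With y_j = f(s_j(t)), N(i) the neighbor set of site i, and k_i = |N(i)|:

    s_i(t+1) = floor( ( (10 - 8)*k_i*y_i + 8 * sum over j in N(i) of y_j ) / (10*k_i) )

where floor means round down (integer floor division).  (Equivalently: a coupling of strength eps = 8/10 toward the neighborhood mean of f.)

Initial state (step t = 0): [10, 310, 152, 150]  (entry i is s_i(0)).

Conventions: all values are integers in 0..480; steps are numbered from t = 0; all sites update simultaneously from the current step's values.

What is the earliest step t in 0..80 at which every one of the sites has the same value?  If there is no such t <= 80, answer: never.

Simulating step by step:
t=0: [10, 310, 152, 150]  (not all equal)
t=1: [210, 245, 309, 238]  (not all equal)
t=2: [287, 445, 361, 293]  (not all equal)
t=3: [113, 56, 39, 115]  (not all equal)
t=4: [274, 317, 313, 275]  (not all equal)
t=5: [42, 18, 18, 42]  (not all equal)
t=6: [236, 251, 251, 236]  (not all equal)
t=7: [465, 456, 456, 465]  (not all equal)
t=8: [190, 196, 196, 190]  (not all equal)
t=9: [411, 408, 408, 411]  (not all equal)
t=10: [142, 144, 144, 142]  (not all equal)
t=11: [359, 358, 358, 359]  (not all equal)
t=12: [93, 93, 93, 93]  (all equal)

Answer: 12
Key observation: Synchronization is absorbing here: once all sites are equal they stay equal, and step 12 is the first all-equal step.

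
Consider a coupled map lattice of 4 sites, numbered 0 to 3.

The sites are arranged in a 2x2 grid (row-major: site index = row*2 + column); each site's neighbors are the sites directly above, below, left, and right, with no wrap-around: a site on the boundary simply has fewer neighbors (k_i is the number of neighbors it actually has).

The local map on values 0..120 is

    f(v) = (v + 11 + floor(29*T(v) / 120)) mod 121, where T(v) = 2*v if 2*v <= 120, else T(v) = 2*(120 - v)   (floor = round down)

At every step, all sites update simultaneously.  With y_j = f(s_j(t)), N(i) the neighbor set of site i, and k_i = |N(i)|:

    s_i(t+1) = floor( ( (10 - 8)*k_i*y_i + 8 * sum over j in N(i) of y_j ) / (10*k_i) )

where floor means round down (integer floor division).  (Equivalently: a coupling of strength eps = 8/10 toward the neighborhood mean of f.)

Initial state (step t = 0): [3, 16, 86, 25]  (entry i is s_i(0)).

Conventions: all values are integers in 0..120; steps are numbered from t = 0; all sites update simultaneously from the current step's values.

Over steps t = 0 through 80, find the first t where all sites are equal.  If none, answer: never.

Simulating step by step:
t=0: [3, 16, 86, 25]  (not all equal)
t=1: [61, 32, 47, 68]  (not all equal)
t=2: [75, 93, 97, 76]  (not all equal)
t=3: [115, 109, 109, 116]  (not all equal)
t=4: [4, 6, 6, 4]  (not all equal)
t=5: [18, 16, 16, 18]  (not all equal)
t=6: [34, 36, 36, 34]  (not all equal)
t=7: [63, 61, 61, 63]  (not all equal)
t=8: [100, 100, 100, 100]  (all equal)

Answer: 8
Key observation: Synchronization is absorbing here: once all sites are equal they stay equal, and step 8 is the first all-equal step.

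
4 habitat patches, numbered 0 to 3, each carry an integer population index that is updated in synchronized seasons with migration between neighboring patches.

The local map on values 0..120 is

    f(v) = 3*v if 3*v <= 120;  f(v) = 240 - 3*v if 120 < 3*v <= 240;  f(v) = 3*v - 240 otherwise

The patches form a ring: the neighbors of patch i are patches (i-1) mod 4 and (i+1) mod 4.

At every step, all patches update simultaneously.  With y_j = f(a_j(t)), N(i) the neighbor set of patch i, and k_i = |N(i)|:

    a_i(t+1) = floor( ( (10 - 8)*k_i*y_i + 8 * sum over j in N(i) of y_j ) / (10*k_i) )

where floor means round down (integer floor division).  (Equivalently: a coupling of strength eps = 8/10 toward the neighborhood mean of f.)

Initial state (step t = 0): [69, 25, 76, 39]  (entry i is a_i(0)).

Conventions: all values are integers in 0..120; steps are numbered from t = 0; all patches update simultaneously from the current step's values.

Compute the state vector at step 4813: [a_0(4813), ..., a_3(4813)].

Simulating step by step:
t=0: [69, 25, 76, 39]
t=1: [83, 33, 79, 41]
t=2: [88, 24, 87, 28]
t=3: [67, 32, 66, 34]
t=4: [87, 51, 87, 52]
t=5: [72, 34, 72, 33]
t=6: [85, 39, 85, 39]
t=7: [96, 35, 96, 35]
t=8: [93, 59, 93, 59]
t=9: [58, 43, 58, 43]
t=10: [102, 75, 102, 75]
t=11: [25, 55, 25, 55]
t=12: [75, 75, 75, 75]
t=13: [15, 15, 15, 15]
t=14: [45, 45, 45, 45]
t=15: [105, 105, 105, 105]
t=16: [75, 75, 75, 75]

Answer: [15, 15, 15, 15]
Key observation: The state at step 12, [75, 75, 75, 75], reappears at step 16: the system is in a cycle of period 4 from step 12 on.  Therefore the state at step 4813 equals the state at step 12 + ((4813 - 12) mod 4) = 13, which is [15, 15, 15, 15].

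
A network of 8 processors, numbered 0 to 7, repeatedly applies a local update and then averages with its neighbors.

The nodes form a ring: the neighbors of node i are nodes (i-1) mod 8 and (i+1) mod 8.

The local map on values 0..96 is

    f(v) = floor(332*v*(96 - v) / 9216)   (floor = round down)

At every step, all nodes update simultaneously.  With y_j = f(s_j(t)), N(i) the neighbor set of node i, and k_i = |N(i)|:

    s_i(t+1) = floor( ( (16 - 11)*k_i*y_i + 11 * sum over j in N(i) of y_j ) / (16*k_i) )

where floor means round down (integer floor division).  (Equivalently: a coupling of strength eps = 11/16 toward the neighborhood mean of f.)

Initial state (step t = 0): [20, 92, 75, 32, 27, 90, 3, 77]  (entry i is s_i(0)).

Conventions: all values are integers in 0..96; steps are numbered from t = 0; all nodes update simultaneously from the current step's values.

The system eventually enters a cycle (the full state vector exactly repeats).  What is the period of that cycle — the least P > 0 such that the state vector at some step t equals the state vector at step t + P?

Simulating step by step:
t=0: [20, 92, 75, 32, 27, 90, 3, 77]
t=1: [39, 41, 47, 65, 52, 32, 27, 38]
t=2: [80, 81, 78, 78, 75, 74, 73, 75]
t=3: [48, 46, 47, 52, 54, 58, 57, 53]
t=4: [82, 82, 82, 81, 80, 80, 80, 81]
t=5: [41, 41, 41, 43, 44, 46, 44, 43]
t=6: [81, 81, 81, 81, 82, 82, 82, 81]
t=7: [43, 43, 43, 42, 41, 41, 41, 42]
t=8: [81, 82, 81, 81, 81, 81, 81, 81]
t=9: [42, 42, 42, 43, 43, 43, 43, 43]
t=10: [81, 81, 81, 81, 82, 82, 82, 81]

Answer: 4
Key observation: The state at step 6, [81, 81, 81, 81, 82, 82, 82, 81], reappears at step 10 — and no state repeats earlier — so the cycle the system enters has period 4.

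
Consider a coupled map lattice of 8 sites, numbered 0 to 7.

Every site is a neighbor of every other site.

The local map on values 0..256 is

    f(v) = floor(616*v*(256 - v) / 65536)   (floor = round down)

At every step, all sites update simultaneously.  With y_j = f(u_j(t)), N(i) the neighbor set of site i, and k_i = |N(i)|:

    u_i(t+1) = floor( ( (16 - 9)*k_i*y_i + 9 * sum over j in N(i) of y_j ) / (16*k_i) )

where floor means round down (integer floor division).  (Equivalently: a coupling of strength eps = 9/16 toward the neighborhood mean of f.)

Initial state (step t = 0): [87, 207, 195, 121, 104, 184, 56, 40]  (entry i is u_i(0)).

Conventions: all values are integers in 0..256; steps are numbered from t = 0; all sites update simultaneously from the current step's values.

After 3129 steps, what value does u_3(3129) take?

Answer: u_3(3129) = 149
Key observation: The state at step 5, [149, 149, 149, 149, 149, 149, 149, 149], reappears at step 6: the system is in a cycle of period 1 from step 5 on.  Therefore the state at step 3129 equals the state at step 5 + ((3129 - 5) mod 1) = 5, which is [149, 149, 149, 149, 149, 149, 149, 149].

Derivation:
t=0: [87, 207, 195, 121, 104, 184, 56, 40]
t=1: [126, 110, 116, 131, 129, 121, 114, 105]
t=2: [152, 151, 151, 152, 152, 152, 151, 150]
t=3: [148, 148, 148, 148, 148, 148, 148, 148]
t=4: [150, 150, 150, 150, 150, 150, 150, 150]
t=5: [149, 149, 149, 149, 149, 149, 149, 149]
t=6: [149, 149, 149, 149, 149, 149, 149, 149]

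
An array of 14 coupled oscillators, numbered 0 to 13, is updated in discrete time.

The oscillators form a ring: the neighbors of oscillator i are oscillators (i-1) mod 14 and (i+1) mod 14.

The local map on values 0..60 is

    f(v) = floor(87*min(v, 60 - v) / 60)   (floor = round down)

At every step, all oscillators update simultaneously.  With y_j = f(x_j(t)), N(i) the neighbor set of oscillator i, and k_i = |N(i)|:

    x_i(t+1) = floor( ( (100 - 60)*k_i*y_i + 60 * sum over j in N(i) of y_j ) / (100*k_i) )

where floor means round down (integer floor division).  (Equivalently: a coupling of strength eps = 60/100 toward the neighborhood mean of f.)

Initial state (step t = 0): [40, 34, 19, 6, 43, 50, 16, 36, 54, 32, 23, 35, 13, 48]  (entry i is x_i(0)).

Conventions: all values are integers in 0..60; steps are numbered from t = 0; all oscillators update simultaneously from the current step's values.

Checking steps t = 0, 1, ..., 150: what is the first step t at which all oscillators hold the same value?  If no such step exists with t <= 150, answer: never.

Answer: never
Key observation: The state at step 19 reappears at step 23 — the system is in a cycle of period 4 from step 19 on.  No step 0..23 is synchronized, and the cycle repeats forever, so no step up to 150 (or ever) has all oscillators equal.

Derivation:
t=0: [40, 34, 19, 6, 43, 50, 16, 36, 54, 32, 23, 35, 13, 48]  (not all equal)
t=1: [27, 31, 24, 18, 16, 19, 23, 22, 25, 28, 36, 29, 23, 20]  (not all equal)
t=2: [36, 38, 34, 27, 25, 27, 30, 33, 35, 37, 38, 36, 34, 33]  (not all equal)
t=3: [34, 33, 35, 37, 37, 39, 40, 39, 36, 33, 32, 34, 36, 36]  (not all equal)
t=4: [36, 37, 36, 33, 32, 30, 29, 30, 34, 37, 38, 37, 34, 34]  (not all equal)
t=5: [34, 33, 35, 37, 40, 41, 42, 40, 37, 33, 32, 33, 35, 36]  (not all equal)
t=6: [36, 37, 36, 32, 29, 27, 27, 29, 33, 37, 39, 38, 36, 35]  (not all equal)
t=7: [34, 33, 35, 38, 40, 39, 39, 40, 38, 33, 31, 31, 33, 34]  (not all equal)
t=8: [37, 37, 35, 31, 29, 29, 29, 29, 32, 37, 41, 41, 39, 37]  (not all equal)
t=9: [33, 33, 36, 40, 42, 42, 42, 41, 38, 33, 28, 27, 30, 32]  (not all equal)
t=10: [39, 37, 34, 29, 26, 26, 26, 27, 32, 36, 39, 40, 40, 40]  (not all equal)
t=11: [30, 33, 37, 39, 38, 37, 37, 38, 37, 34, 30, 29, 29, 29]  (not all equal)
t=12: [41, 38, 33, 31, 31, 32, 32, 32, 33, 37, 40, 42, 42, 42]  (not all equal)
t=13: [27, 32, 37, 41, 41, 40, 40, 39, 37, 33, 29, 26, 26, 26]  (not all equal)
t=14: [38, 37, 33, 28, 27, 28, 29, 30, 33, 38, 39, 38, 37, 37]  (not all equal)
t=15: [32, 34, 37, 39, 39, 40, 41, 41, 37, 33, 30, 31, 32, 32]  (not all equal)
t=16: [39, 36, 33, 30, 29, 28, 27, 28, 33, 38, 41, 41, 40, 40]  (not all equal)
t=17: [30, 34, 38, 41, 41, 40, 39, 39, 36, 32, 28, 27, 28, 29]  (not all equal)
t=18: [40, 37, 31, 28, 27, 28, 29, 31, 34, 38, 39, 39, 40, 41]  (not all equal)
t=19: [29, 34, 38, 40, 39, 40, 41, 40, 36, 32, 30, 29, 28, 28]  (not all equal)
t=20: [39, 36, 32, 29, 29, 28, 28, 29, 34, 39, 41, 41, 40, 40]  (not all equal)
t=21: [30, 34, 38, 41, 41, 40, 40, 39, 36, 31, 27, 27, 28, 29]  (not all equal)
t=22: [40, 37, 31, 28, 27, 28, 29, 30, 35, 38, 39, 39, 40, 41]  (not all equal)
t=23: [29, 34, 38, 40, 39, 40, 41, 40, 36, 32, 30, 29, 28, 28]  (not all equal)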